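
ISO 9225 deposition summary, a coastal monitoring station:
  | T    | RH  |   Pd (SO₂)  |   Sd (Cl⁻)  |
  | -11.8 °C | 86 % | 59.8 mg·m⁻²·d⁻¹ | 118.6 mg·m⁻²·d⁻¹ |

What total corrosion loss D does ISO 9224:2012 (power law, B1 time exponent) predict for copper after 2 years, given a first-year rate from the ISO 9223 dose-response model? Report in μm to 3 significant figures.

copper: f(T) = +0.126·(T−10) [T≤10 °C] = -2.7468
  sulphur-dioxide contribution → 0.1574 μm/a
  chloride contribution → 0.4615 μm/a
  total first-year rate 0.6189 μm/a
Power-law: D(2) = r_corr · 2^0.667
  D(2) = 0.6189 × 2^0.667 = 0.6189 × 1.588 = 0.9827 μm

D(2) = 0.983 μm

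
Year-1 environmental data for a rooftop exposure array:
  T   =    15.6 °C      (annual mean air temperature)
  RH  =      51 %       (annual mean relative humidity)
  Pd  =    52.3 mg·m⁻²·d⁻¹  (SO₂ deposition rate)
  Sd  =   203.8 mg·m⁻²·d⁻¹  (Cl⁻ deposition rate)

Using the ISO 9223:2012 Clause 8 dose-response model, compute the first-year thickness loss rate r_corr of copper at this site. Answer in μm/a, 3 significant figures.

copper: f(T) = -0.080·(T−10) [T>10 °C] = -0.4480
  SO₂ term: 0.0053·52.3^0.26·exp(0.059·51-0.4480) = 0.192
  Cl⁻ term: 0.01025·203.8^0.27·exp(0.036·51+0.049·15.6) = 0.5802
  r_corr = 0.192 + 0.5802 = 0.7722 μm/a

r_corr = 0.772 μm/a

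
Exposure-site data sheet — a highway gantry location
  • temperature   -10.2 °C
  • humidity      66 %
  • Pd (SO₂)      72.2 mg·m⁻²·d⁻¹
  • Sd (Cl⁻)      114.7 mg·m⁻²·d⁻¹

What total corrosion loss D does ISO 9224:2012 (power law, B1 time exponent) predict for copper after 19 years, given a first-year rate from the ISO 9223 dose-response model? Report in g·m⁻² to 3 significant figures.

copper: f(T) = +0.126·(T−10) [T≤10 °C] = -2.5452
  SO₂ term: 0.0053·72.2^0.26·exp(0.059·66-2.5452) = 0.06213
  Sd branch = 0.01025·Sd^0.27·e^(0.036·RH+0.049·T) = 0.2408 μm/a
  r_corr = 0.06213 + 0.2408 = 0.3029 μm/a
ISO 9224: D(t) = r_corr · t^b with b = 0.667 (copper, B1)
  D(19) = 0.3029 × 19^0.667 = 0.3029 × 7.127 = 2.159 μm
  Mass loss = 2.159 μm × 8.96 g/cm³ = 19.34 g·m⁻²

D(19) = 19.3 g·m⁻²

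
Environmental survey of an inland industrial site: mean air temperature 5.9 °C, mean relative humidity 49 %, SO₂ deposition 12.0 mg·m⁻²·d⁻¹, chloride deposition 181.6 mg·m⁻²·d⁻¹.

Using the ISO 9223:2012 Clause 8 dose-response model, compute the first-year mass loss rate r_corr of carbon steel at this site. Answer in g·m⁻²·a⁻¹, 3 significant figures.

r_corr = 201 g·m⁻²·a⁻¹

carbon steel: f(T) = +0.150·(T−10) [T≤10 °C] = -0.6150
  Pd branch = 1.77·Pd^0.52·e^(0.02·RH+f) = 9.283 μm/a
  Cl⁻ term: 0.102·181.6^0.62·exp(0.033·49+0.04·5.9) = 16.37
  r_corr = 9.283 + 16.37 = 25.65 μm/a
Convert to mass loss: 25.65 μm/a × 7.85 g/cm³ = 201.4 g·m⁻²·a⁻¹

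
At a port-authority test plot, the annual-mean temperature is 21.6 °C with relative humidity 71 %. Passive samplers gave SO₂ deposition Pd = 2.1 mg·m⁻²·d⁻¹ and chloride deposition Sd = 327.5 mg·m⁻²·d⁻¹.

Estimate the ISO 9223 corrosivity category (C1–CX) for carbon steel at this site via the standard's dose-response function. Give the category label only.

C5

carbon steel: temperature factor f = -0.054·(11.6) = -0.6264
  Pd branch = 1.77·Pd^0.52·e^(0.02·RH+f) = 5.757 μm/a
  Cl⁻ term: 0.102·327.5^0.62·exp(0.033·71+0.04·21.6) = 91.37
  r_corr = 5.757 + 91.37 = 97.13 μm/a
Category bounds: 80…200 μm/a bracket r_corr ⇒ C5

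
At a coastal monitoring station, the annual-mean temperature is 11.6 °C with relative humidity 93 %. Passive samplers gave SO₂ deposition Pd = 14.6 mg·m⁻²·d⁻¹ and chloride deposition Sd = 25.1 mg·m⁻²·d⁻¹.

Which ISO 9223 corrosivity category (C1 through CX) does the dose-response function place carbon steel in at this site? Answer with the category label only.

carbon steel: f(T) = -0.054·(T−10) [T>10 °C] = -0.0864
  SO₂ term: 1.77·14.6^0.52·exp(0.02·93-0.0864) = 42.04
  Cl⁻ term: 0.102·25.1^0.62·exp(0.033·93+0.04·11.6) = 25.75
  r_corr = 42.04 + 25.75 = 67.79 μm/a
ISO 9223 Table 2 (carbon steel): 50 < 67.8 ≤ 80 μm/a ⇒ C4

C4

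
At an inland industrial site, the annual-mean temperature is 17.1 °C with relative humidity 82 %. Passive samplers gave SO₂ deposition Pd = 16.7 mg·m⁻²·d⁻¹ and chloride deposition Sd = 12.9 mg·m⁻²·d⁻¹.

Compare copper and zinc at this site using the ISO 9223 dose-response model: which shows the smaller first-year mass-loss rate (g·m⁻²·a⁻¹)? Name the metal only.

copper: f(T) = -0.080·(T−10) [T>10 °C] = -0.5680
  sulphur-dioxide contribution → 0.7882 μm/a
  chloride contribution → 0.9047 μm/a
  ⇒ r_corr(copper) = 1.693 μm/a
  mass loss = 1.693 μm/a × 8.96 g/cm³ = 15.17 g·m⁻²·a⁻¹
zinc: temperature factor f = -0.071·(7.1) = -0.5041
  sulphur-dioxide contribution → 1.169 μm/a
  chloride contribution → 0.6198 μm/a
  total first-year rate 1.789 μm/a
  mass loss = 1.789 μm/a × 7.14 g/cm³ = 12.77 g·m⁻²·a⁻¹
Ordering by g·m⁻²·a⁻¹: copper (15.2) > zinc (12.8)

zinc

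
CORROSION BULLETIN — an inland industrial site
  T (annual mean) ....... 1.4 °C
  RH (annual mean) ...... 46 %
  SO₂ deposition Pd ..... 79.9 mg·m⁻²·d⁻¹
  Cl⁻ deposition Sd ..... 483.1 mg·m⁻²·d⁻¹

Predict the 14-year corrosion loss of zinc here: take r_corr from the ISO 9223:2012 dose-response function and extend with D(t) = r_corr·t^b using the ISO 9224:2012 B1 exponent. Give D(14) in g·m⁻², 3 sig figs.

zinc: f(T) = +0.038·(T−10) [T≤10 °C] = -0.3268
  sulphur-dioxide contribution → 0.5306 μm/a
  chloride contribution → 0.9648 μm/a
  ⇒ r_corr(zinc) = 1.495 μm/a
Long-term exponent b (ISO 9224 Table 2, B1) = 0.813
  D(14) = 1.495 × 14^0.813 = 1.495 × 8.547 = 12.78 μm
  Mass loss = 12.78 μm × 7.14 g/cm³ = 91.25 g·m⁻²

D(14) = 91.3 g·m⁻²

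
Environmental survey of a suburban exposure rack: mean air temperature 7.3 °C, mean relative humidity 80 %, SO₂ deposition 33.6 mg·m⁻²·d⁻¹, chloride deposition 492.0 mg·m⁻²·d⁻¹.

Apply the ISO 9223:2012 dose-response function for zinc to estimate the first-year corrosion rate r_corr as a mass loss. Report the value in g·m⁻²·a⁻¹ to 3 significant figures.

zinc: temperature factor f = +0.038·(-2.7) = -0.1026
  sulphur-dioxide contribution → 2.167 μm/a
  chloride contribution → 2.113 μm/a
  total first-year rate 4.28 μm/a
Convert to mass loss: 4.28 μm/a × 7.14 g/cm³ = 30.56 g·m⁻²·a⁻¹

r_corr = 30.6 g·m⁻²·a⁻¹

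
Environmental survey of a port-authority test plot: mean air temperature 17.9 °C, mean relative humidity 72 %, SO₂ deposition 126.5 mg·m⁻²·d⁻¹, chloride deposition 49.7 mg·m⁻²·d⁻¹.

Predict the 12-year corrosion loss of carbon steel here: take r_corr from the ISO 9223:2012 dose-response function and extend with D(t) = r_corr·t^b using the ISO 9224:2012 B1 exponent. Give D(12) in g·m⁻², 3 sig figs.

D(12) = 2.47e+03 g·m⁻²

carbon steel: f(T) = -0.054·(T−10) [T>10 °C] = -0.4266
  Pd branch = 1.77·Pd^0.52·e^(0.02·RH+f) = 60.42 μm/a
  Sd branch = 0.102·Sd^0.62·e^(0.033·RH+0.04·T) = 25.3 μm/a
  sum: 60.42 + 25.3 → r_corr = 85.72 μm/a
Power-law: D(12) = r_corr · 12^0.523
  D(12) = 85.72 × 12^0.523 = 85.72 × 3.668 = 314.4 μm
  Mass loss = 314.4 μm × 7.85 g/cm³ = 2468 g·m⁻²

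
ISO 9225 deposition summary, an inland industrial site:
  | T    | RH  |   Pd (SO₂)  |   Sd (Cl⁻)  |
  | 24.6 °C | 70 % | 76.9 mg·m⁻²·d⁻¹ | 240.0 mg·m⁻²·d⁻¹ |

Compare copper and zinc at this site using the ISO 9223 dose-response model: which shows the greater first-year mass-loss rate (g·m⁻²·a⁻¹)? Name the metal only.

zinc

copper: temperature factor f = -0.080·(14.6) = -1.1680
  Pd branch = 0.0053·Pd^0.26·e^(0.059·RH+f) = 0.317 μm/a
  Sd branch = 0.01025·Sd^0.27·e^(0.036·RH+0.049·T) = 1.868 μm/a
  r_corr = 0.317 + 1.868 = 2.185 μm/a
  mass loss = 2.185 μm/a × 8.96 g/cm³ = 19.57 g·m⁻²·a⁻¹
zinc: f(T) = -0.071·(T−10) [T>10 °C] = -1.0366
  Pd branch = 0.0129·Pd^0.44·e^(0.046·RH+f) = 0.7738 μm/a
  Sd branch = 0.0175·Sd^0.57·e^(0.008·RH+0.085·T) = 5.637 μm/a
  sum: 0.7738 + 5.637 → r_corr = 6.411 μm/a
  mass loss = 6.411 μm/a × 7.14 g/cm³ = 45.78 g·m⁻²·a⁻¹
Ordering by g·m⁻²·a⁻¹: zinc (45.8) > copper (19.6)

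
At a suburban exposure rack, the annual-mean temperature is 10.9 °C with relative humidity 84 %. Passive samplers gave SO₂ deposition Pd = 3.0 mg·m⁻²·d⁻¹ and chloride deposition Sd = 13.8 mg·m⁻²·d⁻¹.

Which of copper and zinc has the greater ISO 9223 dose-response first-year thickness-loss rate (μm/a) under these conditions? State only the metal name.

copper

copper: temperature factor f = -0.080·(0.9) = -0.0720
  sulphur-dioxide contribution → 0.932 μm/a
  chloride contribution → 0.7307 μm/a
  total first-year rate 1.663 μm/a
zinc: f(T) = -0.071·(T−10) [T>10 °C] = -0.0639
  sulphur-dioxide contribution → 0.9352 μm/a
  chloride contribution → 0.3864 μm/a
  ⇒ r_corr(zinc) = 1.322 μm/a
Ordering by μm/a: copper (1.66) > zinc (1.32)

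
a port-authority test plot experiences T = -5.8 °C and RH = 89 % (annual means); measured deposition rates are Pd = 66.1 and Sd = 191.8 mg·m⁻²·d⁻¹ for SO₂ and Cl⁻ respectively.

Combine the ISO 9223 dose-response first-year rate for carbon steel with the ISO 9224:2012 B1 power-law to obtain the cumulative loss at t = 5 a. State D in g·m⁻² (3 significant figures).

carbon steel: f(T) = +0.150·(T−10) [T≤10 °C] = -2.3700
  SO₂ term: 1.77·66.1^0.52·exp(0.02·89-2.3700) = 8.674
  Sd branch = 0.102·Sd^0.62·e^(0.033·RH+0.04·T) = 39.69 μm/a
  r_corr = 8.674 + 39.69 = 48.37 μm/a
ISO 9224: D(t) = r_corr · t^b with b = 0.523 (carbon steel, B1)
  D(5) = 48.37 × 5^0.523 = 48.37 × 2.32 = 112.2 μm
  Mass loss = 112.2 μm × 7.85 g/cm³ = 881 g·m⁻²

D(5) = 881 g·m⁻²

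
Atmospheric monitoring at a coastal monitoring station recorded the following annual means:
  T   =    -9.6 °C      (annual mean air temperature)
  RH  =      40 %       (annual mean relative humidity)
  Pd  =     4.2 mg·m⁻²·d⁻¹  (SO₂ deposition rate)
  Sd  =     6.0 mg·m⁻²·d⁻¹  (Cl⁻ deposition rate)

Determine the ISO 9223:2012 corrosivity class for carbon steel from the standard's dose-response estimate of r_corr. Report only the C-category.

carbon steel: f(T) = +0.150·(T−10) [T≤10 °C] = -2.9400
  Pd branch = 1.77·Pd^0.52·e^(0.02·RH+f) = 0.4392 μm/a
  Sd branch = 0.102·Sd^0.62·e^(0.033·RH+0.04·T) = 0.7899 μm/a
  sum: 0.4392 + 0.7899 → r_corr = 1.229 μm/a
1.23 μm/a falls in (0, 1.3] for carbon steel → category C1

C1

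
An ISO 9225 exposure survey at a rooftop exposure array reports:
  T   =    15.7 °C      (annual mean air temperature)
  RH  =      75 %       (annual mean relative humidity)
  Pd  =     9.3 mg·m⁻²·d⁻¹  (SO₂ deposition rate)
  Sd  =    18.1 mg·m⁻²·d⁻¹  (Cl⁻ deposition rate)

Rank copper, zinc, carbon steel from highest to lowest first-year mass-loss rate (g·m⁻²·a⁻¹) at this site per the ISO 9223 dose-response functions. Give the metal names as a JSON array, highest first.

["carbon steel", "copper", "zinc"]

copper: T>10 °C ⇒ hinge -0.080·(15.7−10) = -0.4560
  sulphur-dioxide contribution → 0.501 μm/a
  chloride contribution → 0.7194 μm/a
  total first-year rate 1.22 μm/a
  mass loss = 1.22 μm/a × 8.96 g/cm³ = 10.93 g·m⁻²·a⁻¹
zinc: temperature factor f = -0.071·(5.7) = -0.4047
  sulphur-dioxide contribution → 0.7232 μm/a
  chloride contribution → 0.631 μm/a
  total first-year rate 1.354 μm/a
  mass loss = 1.354 μm/a × 7.14 g/cm³ = 9.67 g·m⁻²·a⁻¹
carbon steel: f(T) = -0.054·(T−10) [T>10 °C] = -0.3078
  sulphur-dioxide contribution → 18.59 μm/a
  chloride contribution → 13.68 μm/a
  ⇒ r_corr(carbon steel) = 32.27 μm/a
  mass loss = 32.27 μm/a × 7.85 g/cm³ = 253.3 g·m⁻²·a⁻¹
Ordering by g·m⁻²·a⁻¹: carbon steel (253) > copper (10.9) > zinc (9.67)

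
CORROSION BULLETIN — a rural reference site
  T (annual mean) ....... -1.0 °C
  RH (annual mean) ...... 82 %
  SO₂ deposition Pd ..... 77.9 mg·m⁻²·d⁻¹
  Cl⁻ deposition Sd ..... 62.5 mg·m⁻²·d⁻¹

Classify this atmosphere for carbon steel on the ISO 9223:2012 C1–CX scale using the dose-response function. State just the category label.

C3

carbon steel: temperature factor f = +0.150·(-11.0) = -1.6500
  SO₂ term: 1.77·77.9^0.52·exp(0.02·82-1.6500) = 16.87
  Sd branch = 0.102·Sd^0.62·e^(0.033·RH+0.04·T) = 19.05 μm/a
  sum: 16.87 + 19.05 → r_corr = 35.92 μm/a
35.9 μm/a falls in (25, 50] for carbon steel → category C3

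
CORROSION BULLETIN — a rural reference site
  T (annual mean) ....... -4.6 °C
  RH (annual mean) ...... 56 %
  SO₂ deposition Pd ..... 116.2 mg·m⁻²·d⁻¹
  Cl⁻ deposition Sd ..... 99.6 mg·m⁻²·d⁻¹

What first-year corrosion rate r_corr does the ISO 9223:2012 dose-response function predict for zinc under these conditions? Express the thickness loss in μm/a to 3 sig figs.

r_corr = 1.04 μm/a

zinc: T≤10 °C ⇒ hinge +0.038·(-4.6−10) = -0.5548
  SO₂ term: 0.0129·116.2^0.44·exp(0.046·56-0.5548) = 0.789
  Sd branch = 0.0175·Sd^0.57·e^(0.008·RH+0.085·T) = 0.2552 μm/a
  sum: 0.789 + 0.2552 → r_corr = 1.044 μm/a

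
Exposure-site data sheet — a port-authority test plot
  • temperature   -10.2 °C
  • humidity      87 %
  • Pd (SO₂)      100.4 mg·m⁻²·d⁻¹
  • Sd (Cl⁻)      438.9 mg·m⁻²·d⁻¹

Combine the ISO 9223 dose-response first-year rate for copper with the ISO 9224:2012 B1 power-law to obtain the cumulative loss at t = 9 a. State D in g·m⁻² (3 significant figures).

D(9) = 37.6 g·m⁻²

copper: f(T) = +0.126·(T−10) [T≤10 °C] = -2.5452
  Pd branch = 0.0053·Pd^0.26·e^(0.059·RH+f) = 0.2337 μm/a
  Sd branch = 0.01025·Sd^0.27·e^(0.036·RH+0.049·T) = 0.7367 μm/a
  r_corr = 0.2337 + 0.7367 = 0.9704 μm/a
Power-law: D(9) = r_corr · 9^0.667
  D(9) = 0.9704 × 9^0.667 = 0.9704 × 4.33 = 4.202 μm
  Mass loss = 4.202 μm × 8.96 g/cm³ = 37.65 g·m⁻²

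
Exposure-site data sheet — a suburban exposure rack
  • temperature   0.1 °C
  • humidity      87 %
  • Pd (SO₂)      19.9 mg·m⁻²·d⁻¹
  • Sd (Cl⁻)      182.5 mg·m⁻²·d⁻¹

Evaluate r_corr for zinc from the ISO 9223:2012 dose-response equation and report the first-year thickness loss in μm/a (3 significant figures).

r_corr = 2.49 μm/a

zinc: f(T) = +0.038·(T−10) [T≤10 °C] = -0.3762
  sulphur-dioxide contribution → 1.806 μm/a
  chloride contribution → 0.6885 μm/a
  total first-year rate 2.495 μm/a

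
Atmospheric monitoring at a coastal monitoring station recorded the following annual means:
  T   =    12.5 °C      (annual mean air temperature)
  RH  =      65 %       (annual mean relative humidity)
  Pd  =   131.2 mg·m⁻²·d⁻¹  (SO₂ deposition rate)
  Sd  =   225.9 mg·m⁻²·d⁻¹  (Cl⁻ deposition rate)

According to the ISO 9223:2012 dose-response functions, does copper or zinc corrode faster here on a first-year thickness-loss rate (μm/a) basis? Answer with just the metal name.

copper: f(T) = -0.080·(T−10) [T>10 °C] = -0.2000
  SO₂ term: 0.0053·131.2^0.26·exp(0.059·65-0.2000) = 0.7138
  Sd branch = 0.01025·Sd^0.27·e^(0.036·RH+0.049·T) = 0.8483 μm/a
  sum: 0.7138 + 0.8483 → r_corr = 1.562 μm/a
zinc: temperature factor f = -0.071·(2.5) = -0.1775
  SO₂ term: 0.0129·131.2^0.44·exp(0.046·65-0.1775) = 1.836
  Cl⁻ term: 0.0175·225.9^0.57·exp(0.008·65+0.085·12.5) = 1.871
  r_corr = 1.836 + 1.871 = 3.707 μm/a
Ordering by μm/a: zinc (3.71) > copper (1.56)

zinc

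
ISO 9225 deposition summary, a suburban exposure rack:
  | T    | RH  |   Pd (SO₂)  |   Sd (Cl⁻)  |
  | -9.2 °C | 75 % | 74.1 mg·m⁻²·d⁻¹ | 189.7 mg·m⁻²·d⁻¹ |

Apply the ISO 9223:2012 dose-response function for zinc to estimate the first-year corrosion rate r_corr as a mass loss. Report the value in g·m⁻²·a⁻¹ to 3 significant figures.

zinc: f(T) = +0.038·(T−10) [T≤10 °C] = -0.7296
  Pd branch = 0.0129·Pd^0.44·e^(0.046·RH+f) = 1.302 μm/a
  Sd branch = 0.0175·Sd^0.57·e^(0.008·RH+0.085·T) = 0.2901 μm/a
  sum: 1.302 + 0.2901 → r_corr = 1.593 μm/a
Convert to mass loss: 1.593 μm/a × 7.14 g/cm³ = 11.37 g·m⁻²·a⁻¹

r_corr = 11.4 g·m⁻²·a⁻¹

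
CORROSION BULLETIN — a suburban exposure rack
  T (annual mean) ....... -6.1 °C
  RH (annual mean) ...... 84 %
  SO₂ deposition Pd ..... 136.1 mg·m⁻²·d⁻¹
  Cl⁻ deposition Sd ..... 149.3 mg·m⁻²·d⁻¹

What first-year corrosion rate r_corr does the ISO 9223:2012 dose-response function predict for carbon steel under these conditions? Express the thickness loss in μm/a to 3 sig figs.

r_corr = 39.4 μm/a

carbon steel: T≤10 °C ⇒ hinge +0.150·(-6.1−10) = -2.4150
  Pd branch = 1.77·Pd^0.52·e^(0.02·RH+f) = 10.92 μm/a
  Sd branch = 0.102·Sd^0.62·e^(0.033·RH+0.04·T) = 28.47 μm/a
  r_corr = 10.92 + 28.47 = 39.4 μm/a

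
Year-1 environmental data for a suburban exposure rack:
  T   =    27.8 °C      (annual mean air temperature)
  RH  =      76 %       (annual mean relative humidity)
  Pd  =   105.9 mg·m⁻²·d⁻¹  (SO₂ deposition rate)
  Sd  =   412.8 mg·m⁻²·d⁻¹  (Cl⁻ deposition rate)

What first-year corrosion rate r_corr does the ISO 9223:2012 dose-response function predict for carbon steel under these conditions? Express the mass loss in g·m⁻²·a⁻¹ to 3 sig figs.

carbon steel: T>10 °C ⇒ hinge -0.054·(27.8−10) = -0.9612
  SO₂ term: 1.77·105.9^0.52·exp(0.02·76-0.9612) = 34.96
  Cl⁻ term: 0.102·412.8^0.62·exp(0.033·76+0.04·27.8) = 159.4
  sum: 34.96 + 159.4 → r_corr = 194.4 μm/a
Convert to mass loss: 194.4 μm/a × 7.85 g/cm³ = 1526 g·m⁻²·a⁻¹

r_corr = 1.53e+03 g·m⁻²·a⁻¹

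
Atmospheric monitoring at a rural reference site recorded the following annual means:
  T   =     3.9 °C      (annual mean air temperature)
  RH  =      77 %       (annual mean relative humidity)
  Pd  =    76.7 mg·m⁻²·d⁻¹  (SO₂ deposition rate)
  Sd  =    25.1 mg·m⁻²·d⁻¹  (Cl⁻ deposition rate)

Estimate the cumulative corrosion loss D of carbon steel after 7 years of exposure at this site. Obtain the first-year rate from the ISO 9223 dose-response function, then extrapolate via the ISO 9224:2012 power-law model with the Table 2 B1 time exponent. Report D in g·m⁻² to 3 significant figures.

carbon steel: T≤10 °C ⇒ hinge +0.150·(3.9−10) = -0.9150
  sulphur-dioxide contribution → 31.59 μm/a
  chloride contribution → 11.16 μm/a
  ⇒ r_corr(carbon steel) = 42.75 μm/a
Long-term exponent b (ISO 9224 Table 2, B1) = 0.523
  D(7) = 42.75 × 7^0.523 = 42.75 × 2.767 = 118.3 μm
  Mass loss = 118.3 μm × 7.85 g/cm³ = 928.5 g·m⁻²

D(7) = 928 g·m⁻²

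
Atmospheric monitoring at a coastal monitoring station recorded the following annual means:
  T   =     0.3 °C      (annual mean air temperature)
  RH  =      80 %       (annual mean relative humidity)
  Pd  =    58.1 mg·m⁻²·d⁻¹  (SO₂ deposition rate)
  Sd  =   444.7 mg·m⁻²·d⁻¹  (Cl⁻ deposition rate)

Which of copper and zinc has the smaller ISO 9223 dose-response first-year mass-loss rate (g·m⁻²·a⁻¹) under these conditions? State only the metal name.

copper

copper: T≤10 °C ⇒ hinge +0.126·(0.3−10) = -1.2222
  Pd branch = 0.0053·Pd^0.26·e^(0.059·RH+f) = 0.5035 μm/a
  Sd branch = 0.01025·Sd^0.27·e^(0.036·RH+0.049·T) = 0.9613 μm/a
  r_corr = 0.5035 + 0.9613 = 1.465 μm/a
  mass loss = 1.465 μm/a × 8.96 g/cm³ = 13.12 g·m⁻²·a⁻¹
zinc: T≤10 °C ⇒ hinge +0.038·(0.3−10) = -0.3686
  SO₂ term: 0.0129·58.1^0.44·exp(0.046·80-0.3686) = 2.113
  Cl⁻ term: 0.0175·444.7^0.57·exp(0.008·80+0.085·0.3) = 1.1
  sum: 2.113 + 1.1 → r_corr = 3.213 μm/a
  mass loss = 3.213 μm/a × 7.14 g/cm³ = 22.94 g·m⁻²·a⁻¹
Ordering by g·m⁻²·a⁻¹: zinc (22.9) > copper (13.1)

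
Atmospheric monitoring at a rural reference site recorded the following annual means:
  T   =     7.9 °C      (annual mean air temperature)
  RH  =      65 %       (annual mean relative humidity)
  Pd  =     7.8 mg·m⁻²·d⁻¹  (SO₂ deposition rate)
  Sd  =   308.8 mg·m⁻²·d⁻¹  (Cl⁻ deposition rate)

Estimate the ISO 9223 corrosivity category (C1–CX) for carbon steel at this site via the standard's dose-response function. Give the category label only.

C4

carbon steel: T≤10 °C ⇒ hinge +0.150·(7.9−10) = -0.3150
  SO₂ term: 1.77·7.8^0.52·exp(0.02·65-0.3150) = 13.79
  Cl⁻ term: 0.102·308.8^0.62·exp(0.033·65+0.04·7.9) = 41.78
  sum: 13.79 + 41.78 → r_corr = 55.58 μm/a
ISO 9223 Table 2 (carbon steel): 50 < 55.6 ≤ 80 μm/a ⇒ C4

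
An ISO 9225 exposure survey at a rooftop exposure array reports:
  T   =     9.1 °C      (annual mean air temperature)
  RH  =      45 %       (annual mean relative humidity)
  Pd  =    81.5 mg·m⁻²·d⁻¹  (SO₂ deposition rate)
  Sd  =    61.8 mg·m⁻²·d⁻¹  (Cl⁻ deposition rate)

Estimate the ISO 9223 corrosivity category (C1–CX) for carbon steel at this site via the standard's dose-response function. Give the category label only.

carbon steel: f(T) = +0.150·(T−10) [T≤10 °C] = -0.1350
  SO₂ term: 1.77·81.5^0.52·exp(0.02·45-0.1350) = 37.5
  Cl⁻ term: 0.102·61.8^0.62·exp(0.033·45+0.04·9.1) = 8.356
  sum: 37.5 + 8.356 → r_corr = 45.85 μm/a
ISO 9223 Table 2 (carbon steel): 25 < 45.9 ≤ 50 μm/a ⇒ C3

C3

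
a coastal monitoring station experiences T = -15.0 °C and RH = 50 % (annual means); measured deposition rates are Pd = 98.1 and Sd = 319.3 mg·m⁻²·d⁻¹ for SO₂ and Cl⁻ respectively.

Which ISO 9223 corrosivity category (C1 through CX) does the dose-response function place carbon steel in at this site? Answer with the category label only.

carbon steel: T≤10 °C ⇒ hinge +0.150·(-15.0−10) = -3.7500
  Pd branch = 1.77·Pd^0.52·e^(0.02·RH+f) = 1.228 μm/a
  Sd branch = 0.102·Sd^0.62·e^(0.033·RH+0.04·T) = 10.4 μm/a
  sum: 1.228 + 10.4 → r_corr = 11.63 μm/a
Category bounds: 1.3…25 μm/a bracket r_corr ⇒ C2

C2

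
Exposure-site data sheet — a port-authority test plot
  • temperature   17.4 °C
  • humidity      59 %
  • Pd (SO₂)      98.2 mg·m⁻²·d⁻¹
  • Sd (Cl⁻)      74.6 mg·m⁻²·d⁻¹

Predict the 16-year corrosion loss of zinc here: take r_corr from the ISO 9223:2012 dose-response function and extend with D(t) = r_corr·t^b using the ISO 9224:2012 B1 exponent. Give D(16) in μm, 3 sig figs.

D(16) = 22.0 μm

zinc: f(T) = -0.071·(T−10) [T>10 °C] = -0.5254
  Pd branch = 0.0129·Pd^0.44·e^(0.046·RH+f) = 0.8662 μm/a
  Sd branch = 0.0175·Sd^0.57·e^(0.008·RH+0.085·T) = 1.438 μm/a
  sum: 0.8662 + 1.438 → r_corr = 2.304 μm/a
Power-law: D(16) = r_corr · 16^0.813
  D(16) = 2.304 × 16^0.813 = 2.304 × 9.527 = 21.95 μm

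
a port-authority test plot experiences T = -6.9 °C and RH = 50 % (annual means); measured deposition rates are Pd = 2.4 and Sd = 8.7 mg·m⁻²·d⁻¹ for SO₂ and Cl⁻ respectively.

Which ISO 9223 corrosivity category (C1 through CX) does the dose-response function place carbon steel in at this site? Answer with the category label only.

C2

carbon steel: T≤10 °C ⇒ hinge +0.150·(-6.9−10) = -2.5350
  Pd branch = 1.77·Pd^0.52·e^(0.02·RH+f) = 0.6012 μm/a
  Sd branch = 0.102·Sd^0.62·e^(0.033·RH+0.04·T) = 1.541 μm/a
  r_corr = 0.6012 + 1.541 = 2.142 μm/a
ISO 9223 Table 2 (carbon steel): 1.3 < 2.14 ≤ 25 μm/a ⇒ C2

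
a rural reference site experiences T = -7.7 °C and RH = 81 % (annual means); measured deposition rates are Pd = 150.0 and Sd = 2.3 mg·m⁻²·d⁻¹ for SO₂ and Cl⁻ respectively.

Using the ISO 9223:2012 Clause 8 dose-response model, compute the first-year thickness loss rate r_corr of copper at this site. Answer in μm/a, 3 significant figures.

copper: T≤10 °C ⇒ hinge +0.126·(-7.7−10) = -2.2302
  SO₂ term: 0.0053·150.0^0.26·exp(0.059·81-2.2302) = 0.2495
  Cl⁻ term: 0.01025·2.3^0.27·exp(0.036·81+0.049·-7.7) = 0.1625
  r_corr = 0.2495 + 0.1625 = 0.412 μm/a

r_corr = 0.412 μm/a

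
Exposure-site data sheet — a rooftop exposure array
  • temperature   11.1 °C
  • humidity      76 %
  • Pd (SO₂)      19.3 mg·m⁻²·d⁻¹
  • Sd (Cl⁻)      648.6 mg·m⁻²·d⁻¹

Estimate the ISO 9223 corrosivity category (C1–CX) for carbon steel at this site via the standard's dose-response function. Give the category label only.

C5

carbon steel: f(T) = -0.054·(T−10) [T>10 °C] = -0.0594
  SO₂ term: 1.77·19.3^0.52·exp(0.02·76-0.0594) = 35.55
  Cl⁻ term: 0.102·648.6^0.62·exp(0.033·76+0.04·11.1) = 108.2
  r_corr = 35.55 + 108.2 = 143.7 μm/a
Category bounds: 80…200 μm/a bracket r_corr ⇒ C5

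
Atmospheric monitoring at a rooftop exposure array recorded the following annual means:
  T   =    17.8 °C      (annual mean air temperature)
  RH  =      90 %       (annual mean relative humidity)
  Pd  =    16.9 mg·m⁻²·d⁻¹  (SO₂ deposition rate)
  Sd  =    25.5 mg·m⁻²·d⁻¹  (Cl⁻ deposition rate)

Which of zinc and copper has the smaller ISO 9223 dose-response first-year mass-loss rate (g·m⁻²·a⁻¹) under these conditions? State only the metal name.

zinc

zinc: f(T) = -0.071·(T−10) [T>10 °C] = -0.5538
  sulphur-dioxide contribution → 1.616 μm/a
  chloride contribution → 1.034 μm/a
  total first-year rate 2.65 μm/a
  mass loss = 2.65 μm/a × 7.14 g/cm³ = 18.92 g·m⁻²·a⁻¹
copper: temperature factor f = -0.080·(7.8) = -0.6240
  sulphur-dioxide contribution → 1.198 μm/a
  chloride contribution → 1.501 μm/a
  total first-year rate 2.7 μm/a
  mass loss = 2.7 μm/a × 8.96 g/cm³ = 24.19 g·m⁻²·a⁻¹
Ordering by g·m⁻²·a⁻¹: copper (24.2) > zinc (18.9)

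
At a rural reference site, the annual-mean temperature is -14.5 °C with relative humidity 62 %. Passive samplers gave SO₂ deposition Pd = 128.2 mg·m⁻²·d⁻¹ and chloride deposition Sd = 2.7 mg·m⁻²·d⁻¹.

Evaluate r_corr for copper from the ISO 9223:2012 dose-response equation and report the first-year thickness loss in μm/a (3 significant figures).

copper: T≤10 °C ⇒ hinge +0.126·(-14.5−10) = -3.0870
  Pd branch = 0.0053·Pd^0.26·e^(0.059·RH+f) = 0.03314 μm/a
  Sd branch = 0.01025·Sd^0.27·e^(0.036·RH+0.049·T) = 0.06137 μm/a
  r_corr = 0.03314 + 0.06137 = 0.09451 μm/a

r_corr = 0.0945 μm/a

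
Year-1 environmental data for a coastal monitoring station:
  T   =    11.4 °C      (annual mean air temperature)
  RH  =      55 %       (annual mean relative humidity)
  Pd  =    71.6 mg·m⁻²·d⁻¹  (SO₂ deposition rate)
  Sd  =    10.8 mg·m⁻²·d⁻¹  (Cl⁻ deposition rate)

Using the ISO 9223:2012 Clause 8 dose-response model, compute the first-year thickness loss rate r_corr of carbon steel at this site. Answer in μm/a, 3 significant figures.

r_corr = 49.8 μm/a

carbon steel: temperature factor f = -0.054·(1.4) = -0.0756
  Pd branch = 1.77·Pd^0.52·e^(0.02·RH+f) = 45.44 μm/a
  Sd branch = 0.102·Sd^0.62·e^(0.033·RH+0.04·T) = 4.321 μm/a
  r_corr = 45.44 + 4.321 = 49.76 μm/a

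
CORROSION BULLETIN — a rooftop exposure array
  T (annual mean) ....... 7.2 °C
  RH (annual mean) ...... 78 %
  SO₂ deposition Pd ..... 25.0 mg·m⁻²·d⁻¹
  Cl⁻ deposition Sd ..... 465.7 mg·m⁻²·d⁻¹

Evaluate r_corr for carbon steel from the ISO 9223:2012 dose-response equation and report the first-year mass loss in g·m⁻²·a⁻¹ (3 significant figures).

carbon steel: f(T) = +0.150·(T−10) [T≤10 °C] = -0.4200
  Pd branch = 1.77·Pd^0.52·e^(0.02·RH+f) = 29.51 μm/a
  Sd branch = 0.102·Sd^0.62·e^(0.033·RH+0.04·T) = 80.5 μm/a
  sum: 29.51 + 80.5 → r_corr = 110 μm/a
Convert to mass loss: 110 μm/a × 7.85 g/cm³ = 863.6 g·m⁻²·a⁻¹

r_corr = 864 g·m⁻²·a⁻¹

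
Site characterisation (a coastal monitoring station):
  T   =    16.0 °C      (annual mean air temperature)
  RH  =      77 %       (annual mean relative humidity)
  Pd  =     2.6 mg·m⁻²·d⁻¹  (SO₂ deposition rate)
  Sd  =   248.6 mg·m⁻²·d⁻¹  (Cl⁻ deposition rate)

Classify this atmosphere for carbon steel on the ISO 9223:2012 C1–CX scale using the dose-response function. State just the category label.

carbon steel: f(T) = -0.054·(T−10) [T>10 °C] = -0.3240
  sulphur-dioxide contribution → 9.814 μm/a
  chloride contribution → 75.04 μm/a
  total first-year rate 84.86 μm/a
Category bounds: 80…200 μm/a bracket r_corr ⇒ C5

C5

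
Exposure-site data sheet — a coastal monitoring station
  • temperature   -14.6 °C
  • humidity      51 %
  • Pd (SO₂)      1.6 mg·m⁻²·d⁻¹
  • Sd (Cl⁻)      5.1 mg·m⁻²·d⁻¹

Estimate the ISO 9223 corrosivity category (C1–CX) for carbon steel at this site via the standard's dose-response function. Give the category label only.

C1

carbon steel: T≤10 °C ⇒ hinge +0.150·(-14.6−10) = -3.6900
  sulphur-dioxide contribution → 0.1565 μm/a
  chloride contribution → 0.8406 μm/a
  ⇒ r_corr(carbon steel) = 0.9971 μm/a
Category bounds: 0…1.3 μm/a bracket r_corr ⇒ C1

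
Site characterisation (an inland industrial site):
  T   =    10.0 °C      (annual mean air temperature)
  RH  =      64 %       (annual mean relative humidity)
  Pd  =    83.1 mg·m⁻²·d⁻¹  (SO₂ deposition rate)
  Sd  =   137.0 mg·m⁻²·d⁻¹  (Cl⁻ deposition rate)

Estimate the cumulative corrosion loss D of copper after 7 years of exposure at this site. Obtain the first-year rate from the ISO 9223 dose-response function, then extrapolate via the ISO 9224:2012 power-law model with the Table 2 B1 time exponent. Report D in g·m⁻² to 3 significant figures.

copper: T≤10 °C ⇒ hinge +0.126·(10.0−10) = +0.0000
  sulphur-dioxide contribution → 0.7299 μm/a
  chloride contribution → 0.6325 μm/a
  total first-year rate 1.362 μm/a
ISO 9224: D(t) = r_corr · t^b with b = 0.667 (copper, B1)
  D(7) = 1.362 × 7^0.667 = 1.362 × 3.662 = 4.989 μm
  Mass loss = 4.989 μm × 8.96 g/cm³ = 44.7 g·m⁻²

D(7) = 44.7 g·m⁻²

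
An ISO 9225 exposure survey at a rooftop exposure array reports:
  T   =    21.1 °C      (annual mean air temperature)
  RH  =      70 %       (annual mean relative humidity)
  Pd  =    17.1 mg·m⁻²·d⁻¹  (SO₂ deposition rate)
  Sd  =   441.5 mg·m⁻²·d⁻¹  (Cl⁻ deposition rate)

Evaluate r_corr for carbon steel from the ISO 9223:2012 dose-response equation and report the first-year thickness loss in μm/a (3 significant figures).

r_corr = 122 μm/a

carbon steel: T>10 °C ⇒ hinge -0.054·(21.1−10) = -0.5994
  Pd branch = 1.77·Pd^0.52·e^(0.02·RH+f) = 17.25 μm/a
  Cl⁻ term: 0.102·441.5^0.62·exp(0.033·70+0.04·21.1) = 104.3
  r_corr = 17.25 + 104.3 = 121.5 μm/a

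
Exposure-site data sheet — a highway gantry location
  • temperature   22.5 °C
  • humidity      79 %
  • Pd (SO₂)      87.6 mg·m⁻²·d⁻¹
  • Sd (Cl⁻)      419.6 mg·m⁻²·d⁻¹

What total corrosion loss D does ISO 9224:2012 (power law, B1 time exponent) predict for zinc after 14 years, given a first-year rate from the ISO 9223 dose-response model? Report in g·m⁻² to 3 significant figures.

D(14) = 513 g·m⁻²

zinc: temperature factor f = -0.071·(12.5) = -0.8875
  Pd branch = 0.0129·Pd^0.44·e^(0.046·RH+f) = 1.439 μm/a
  Cl⁻ term: 0.0175·419.6^0.57·exp(0.008·79+0.085·22.5) = 6.968
  sum: 1.439 + 6.968 → r_corr = 8.407 μm/a
Power-law: D(14) = r_corr · 14^0.813
  D(14) = 8.407 × 14^0.813 = 8.407 × 8.547 = 71.85 μm
  Mass loss = 71.85 μm × 7.14 g/cm³ = 513 g·m⁻²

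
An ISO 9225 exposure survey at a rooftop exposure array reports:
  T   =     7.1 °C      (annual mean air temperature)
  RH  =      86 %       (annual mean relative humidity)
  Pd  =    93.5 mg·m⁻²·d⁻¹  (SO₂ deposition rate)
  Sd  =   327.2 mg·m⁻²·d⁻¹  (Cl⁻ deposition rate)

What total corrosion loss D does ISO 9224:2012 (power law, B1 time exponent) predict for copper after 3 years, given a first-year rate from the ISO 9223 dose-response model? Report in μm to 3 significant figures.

D(3) = 7.17 μm

copper: f(T) = +0.126·(T−10) [T≤10 °C] = -0.3654
  Pd branch = 0.0053·Pd^0.26·e^(0.059·RH+f) = 1.913 μm/a
  Cl⁻ term: 0.01025·327.2^0.27·exp(0.036·86+0.049·7.1) = 1.532
  sum: 1.913 + 1.532 → r_corr = 3.445 μm/a
Long-term exponent b (ISO 9224 Table 2, B1) = 0.667
  D(3) = 3.445 × 3^0.667 = 3.445 × 2.081 = 7.168 μm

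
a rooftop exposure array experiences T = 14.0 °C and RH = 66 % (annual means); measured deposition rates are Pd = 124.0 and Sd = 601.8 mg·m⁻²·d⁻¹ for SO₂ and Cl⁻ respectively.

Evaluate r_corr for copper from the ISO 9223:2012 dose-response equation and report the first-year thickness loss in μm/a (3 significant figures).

r_corr = 1.89 μm/a

copper: T>10 °C ⇒ hinge -0.080·(14.0−10) = -0.3200
  Pd branch = 0.0053·Pd^0.26·e^(0.059·RH+f) = 0.6618 μm/a
  Cl⁻ term: 0.01025·601.8^0.27·exp(0.036·66+0.049·14.0) = 1.233
  sum: 0.6618 + 1.233 → r_corr = 1.895 μm/a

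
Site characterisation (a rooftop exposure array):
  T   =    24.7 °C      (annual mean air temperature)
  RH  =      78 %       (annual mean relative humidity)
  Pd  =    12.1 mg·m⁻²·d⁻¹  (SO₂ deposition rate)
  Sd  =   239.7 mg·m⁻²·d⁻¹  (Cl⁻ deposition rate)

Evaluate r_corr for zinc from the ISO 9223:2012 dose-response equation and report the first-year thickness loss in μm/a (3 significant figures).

zinc: temperature factor f = -0.071·(14.7) = -1.0437
  SO₂ term: 0.0129·12.1^0.44·exp(0.046·78-1.0437) = 0.492
  Sd branch = 0.0175·Sd^0.57·e^(0.008·RH+0.085·T) = 6.057 μm/a
  r_corr = 0.492 + 6.057 = 6.549 μm/a

r_corr = 6.55 μm/a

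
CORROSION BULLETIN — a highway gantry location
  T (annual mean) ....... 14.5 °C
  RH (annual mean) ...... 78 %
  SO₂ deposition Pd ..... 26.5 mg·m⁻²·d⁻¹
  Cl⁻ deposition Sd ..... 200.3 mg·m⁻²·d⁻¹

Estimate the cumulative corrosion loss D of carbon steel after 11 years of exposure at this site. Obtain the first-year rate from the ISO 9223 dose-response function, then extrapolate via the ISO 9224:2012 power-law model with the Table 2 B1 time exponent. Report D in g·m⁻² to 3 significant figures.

carbon steel: temperature factor f = -0.054·(4.5) = -0.2430
  SO₂ term: 1.77·26.5^0.52·exp(0.02·78-0.2430) = 36.31
  Cl⁻ term: 0.102·200.3^0.62·exp(0.033·78+0.04·14.5) = 63.89
  sum: 36.31 + 63.89 → r_corr = 100.2 μm/a
Power-law: D(11) = r_corr · 11^0.523
  D(11) = 100.2 × 11^0.523 = 100.2 × 3.505 = 351.2 μm
  Mass loss = 351.2 μm × 7.85 g/cm³ = 2757 g·m⁻²

D(11) = 2.76e+03 g·m⁻²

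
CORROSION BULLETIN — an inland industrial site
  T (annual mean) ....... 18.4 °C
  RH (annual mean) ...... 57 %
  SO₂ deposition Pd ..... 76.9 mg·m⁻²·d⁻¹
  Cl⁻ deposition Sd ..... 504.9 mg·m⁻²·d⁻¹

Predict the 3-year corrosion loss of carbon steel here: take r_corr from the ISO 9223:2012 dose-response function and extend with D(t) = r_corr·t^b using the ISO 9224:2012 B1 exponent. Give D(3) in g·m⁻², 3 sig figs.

carbon steel: T>10 °C ⇒ hinge -0.054·(18.4−10) = -0.4536
  sulphur-dioxide contribution → 33.63 μm/a
  chloride contribution → 66.24 μm/a
  total first-year rate 99.87 μm/a
Power-law: D(3) = r_corr · 3^0.523
  D(3) = 99.87 × 3^0.523 = 99.87 × 1.776 = 177.4 μm
  Mass loss = 177.4 μm × 7.85 g/cm³ = 1393 g·m⁻²

D(3) = 1.39e+03 g·m⁻²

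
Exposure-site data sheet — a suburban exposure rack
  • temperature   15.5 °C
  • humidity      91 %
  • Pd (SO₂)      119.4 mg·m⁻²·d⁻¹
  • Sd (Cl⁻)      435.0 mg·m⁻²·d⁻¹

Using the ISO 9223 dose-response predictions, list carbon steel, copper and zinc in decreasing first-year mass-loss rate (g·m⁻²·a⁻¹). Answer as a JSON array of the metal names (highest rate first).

["carbon steel", "zinc", "copper"]

carbon steel: f(T) = -0.054·(T−10) [T>10 °C] = -0.2970
  Pd branch = 1.77·Pd^0.52·e^(0.02·RH+f) = 97.6 μm/a
  Cl⁻ term: 0.102·435.0^0.62·exp(0.033·91+0.04·15.5) = 165.2
  r_corr = 97.6 + 165.2 = 262.8 μm/a
  mass loss = 262.8 μm/a × 7.85 g/cm³ = 2063 g·m⁻²·a⁻¹
copper: f(T) = -0.080·(T−10) [T>10 °C] = -0.4400
  SO₂ term: 0.0053·119.4^0.26·exp(0.059·91-0.4400) = 2.541
  Cl⁻ term: 0.01025·435.0^0.27·exp(0.036·91+0.049·15.5) = 2.99
  r_corr = 2.541 + 2.99 = 5.531 μm/a
  mass loss = 5.531 μm/a × 8.96 g/cm³ = 49.56 g·m⁻²·a⁻¹
zinc: T>10 °C ⇒ hinge -0.071·(15.5−10) = -0.3905
  SO₂ term: 0.0129·119.4^0.44·exp(0.046·91-0.3905) = 4.708
  Cl⁻ term: 0.0175·435.0^0.57·exp(0.008·91+0.085·15.5) = 4.318
  r_corr = 4.708 + 4.318 = 9.026 μm/a
  mass loss = 9.026 μm/a × 7.14 g/cm³ = 64.45 g·m⁻²·a⁻¹
Ordering by g·m⁻²·a⁻¹: carbon steel (2060) > zinc (64.4) > copper (49.6)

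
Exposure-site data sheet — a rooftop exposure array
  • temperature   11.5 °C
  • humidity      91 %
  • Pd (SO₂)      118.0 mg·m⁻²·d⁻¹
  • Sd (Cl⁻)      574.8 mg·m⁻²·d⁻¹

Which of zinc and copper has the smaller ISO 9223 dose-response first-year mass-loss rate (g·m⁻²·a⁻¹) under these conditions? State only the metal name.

copper

zinc: f(T) = -0.071·(T−10) [T>10 °C] = -0.1065
  SO₂ term: 0.0129·118.0^0.44·exp(0.046·91-0.1065) = 6.222
  Cl⁻ term: 0.0175·574.8^0.57·exp(0.008·91+0.085·11.5) = 3.603
  r_corr = 6.222 + 3.603 = 9.825 μm/a
  mass loss = 9.825 μm/a × 7.14 g/cm³ = 70.15 g·m⁻²·a⁻¹
copper: T>10 °C ⇒ hinge -0.080·(11.5−10) = -0.1200
  SO₂ term: 0.0053·118.0^0.26·exp(0.059·91-0.1200) = 3.488
  Sd branch = 0.01025·Sd^0.27·e^(0.036·RH+0.049·T) = 2.65 μm/a
  r_corr = 3.488 + 2.65 = 6.138 μm/a
  mass loss = 6.138 μm/a × 8.96 g/cm³ = 55 g·m⁻²·a⁻¹
Ordering by g·m⁻²·a⁻¹: zinc (70.1) > copper (55)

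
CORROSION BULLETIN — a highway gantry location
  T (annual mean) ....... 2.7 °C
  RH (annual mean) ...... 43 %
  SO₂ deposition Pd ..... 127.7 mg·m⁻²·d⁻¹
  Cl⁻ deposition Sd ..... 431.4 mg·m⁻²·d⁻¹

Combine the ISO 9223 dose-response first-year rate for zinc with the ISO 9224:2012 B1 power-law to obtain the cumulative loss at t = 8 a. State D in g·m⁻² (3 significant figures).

D(8) = 61.3 g·m⁻²

zinc: T≤10 °C ⇒ hinge +0.038·(2.7−10) = -0.2774
  Pd branch = 0.0129·Pd^0.44·e^(0.046·RH+f) = 0.5969 μm/a
  Sd branch = 0.0175·Sd^0.57·e^(0.008·RH+0.085·T) = 0.9863 μm/a
  r_corr = 0.5969 + 0.9863 = 1.583 μm/a
Power-law: D(8) = r_corr · 8^0.813
  D(8) = 1.583 × 8^0.813 = 1.583 × 5.423 = 8.585 μm
  Mass loss = 8.585 μm × 7.14 g/cm³ = 61.29 g·m⁻²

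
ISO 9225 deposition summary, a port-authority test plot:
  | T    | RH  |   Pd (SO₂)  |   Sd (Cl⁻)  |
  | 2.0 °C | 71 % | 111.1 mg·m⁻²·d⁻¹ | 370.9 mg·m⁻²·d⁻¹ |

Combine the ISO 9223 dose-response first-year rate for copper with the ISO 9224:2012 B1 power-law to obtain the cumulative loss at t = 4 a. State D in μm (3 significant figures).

D(4) = 2.91 μm

copper: temperature factor f = +0.126·(-8.0) = -1.0080
  sulphur-dioxide contribution → 0.4342 μm/a
  chloride contribution → 0.7195 μm/a
  total first-year rate 1.154 μm/a
Long-term exponent b (ISO 9224 Table 2, B1) = 0.667
  D(4) = 1.154 × 4^0.667 = 1.154 × 2.521 = 2.908 μm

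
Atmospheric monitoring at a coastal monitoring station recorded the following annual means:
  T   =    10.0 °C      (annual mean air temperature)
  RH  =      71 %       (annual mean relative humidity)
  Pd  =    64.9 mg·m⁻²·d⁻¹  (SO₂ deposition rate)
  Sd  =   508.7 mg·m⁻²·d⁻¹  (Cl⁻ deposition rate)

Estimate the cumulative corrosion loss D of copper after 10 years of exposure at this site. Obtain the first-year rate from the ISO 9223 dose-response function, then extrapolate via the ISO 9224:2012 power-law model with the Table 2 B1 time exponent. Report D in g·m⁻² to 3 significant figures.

D(10) = 91.3 g·m⁻²

copper: T≤10 °C ⇒ hinge +0.126·(10.0−10) = +0.0000
  SO₂ term: 0.0053·64.9^0.26·exp(0.059·71+0.0000) = 1.034
  Sd branch = 0.01025·Sd^0.27·e^(0.036·RH+0.049·T) = 1.16 μm/a
  sum: 1.034 + 1.16 → r_corr = 2.194 μm/a
Power-law: D(10) = r_corr · 10^0.667
  D(10) = 2.194 × 10^0.667 = 2.194 × 4.645 = 10.19 μm
  Mass loss = 10.19 μm × 8.96 g/cm³ = 91.32 g·m⁻²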